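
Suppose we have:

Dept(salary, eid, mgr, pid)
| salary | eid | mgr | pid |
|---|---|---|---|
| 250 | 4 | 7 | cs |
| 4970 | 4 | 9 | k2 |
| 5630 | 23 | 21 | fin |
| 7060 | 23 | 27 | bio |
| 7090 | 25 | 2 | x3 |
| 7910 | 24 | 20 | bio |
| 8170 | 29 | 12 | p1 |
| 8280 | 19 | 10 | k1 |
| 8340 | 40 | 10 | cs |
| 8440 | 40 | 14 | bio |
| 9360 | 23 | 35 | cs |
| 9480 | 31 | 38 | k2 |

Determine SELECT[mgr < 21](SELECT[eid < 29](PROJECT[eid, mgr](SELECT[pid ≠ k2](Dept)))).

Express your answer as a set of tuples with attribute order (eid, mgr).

{(19, 10), (24, 20), (25, 2), (4, 7)}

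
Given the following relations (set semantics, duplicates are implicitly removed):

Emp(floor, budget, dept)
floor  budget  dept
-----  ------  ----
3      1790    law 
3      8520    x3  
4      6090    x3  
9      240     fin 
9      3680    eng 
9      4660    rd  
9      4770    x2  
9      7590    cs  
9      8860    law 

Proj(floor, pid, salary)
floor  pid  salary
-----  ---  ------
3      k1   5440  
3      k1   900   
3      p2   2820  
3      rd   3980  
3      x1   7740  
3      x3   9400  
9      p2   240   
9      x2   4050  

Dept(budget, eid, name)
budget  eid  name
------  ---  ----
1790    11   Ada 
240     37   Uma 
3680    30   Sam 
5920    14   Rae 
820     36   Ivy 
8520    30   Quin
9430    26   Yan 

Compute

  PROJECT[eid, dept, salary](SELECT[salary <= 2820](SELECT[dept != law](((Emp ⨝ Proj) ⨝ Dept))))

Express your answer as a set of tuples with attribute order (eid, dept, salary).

{(30, eng, 240), (30, x3, 2820), (30, x3, 900), (37, fin, 240)}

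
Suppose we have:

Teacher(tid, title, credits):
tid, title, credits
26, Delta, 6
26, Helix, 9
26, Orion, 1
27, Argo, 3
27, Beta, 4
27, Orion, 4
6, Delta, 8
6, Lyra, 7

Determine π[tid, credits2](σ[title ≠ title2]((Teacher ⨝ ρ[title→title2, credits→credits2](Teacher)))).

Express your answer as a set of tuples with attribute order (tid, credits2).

ρ[title→title2, credits→credits2]: schema becomes (tid, title2, credits2); tuples unchanged.
Teacher ⋈ ρ[title→title2, credits→credits2](Teacher) (natural join on tid): {(26, Delta, 6, Delta, 6), (26, Delta, 6, Helix, 9), (26, Delta, 6, Orion, 1), (26, Helix, 9, Delta, 6), (26, Helix, 9, Helix, 9), (26, Helix, 9, Orion, 1), (26, Orion, 1, Delta, 6), (26, Orion, 1, Helix, 9), (26, Orion, 1, Orion, 1), (27, Argo, 3, Argo, 3), (27, Argo, 3, Beta, 4), (27, Argo, 3, Orion, 4), (27, Beta, 4, Argo, 3), (27, Beta, 4, Beta, 4), (27, Beta, 4, Orion, 4), (27, Orion, 4, Argo, 3), (27, Orion, 4, Beta, 4), (27, Orion, 4, Orion, 4), (6, Delta, 8, Delta, 8), (6, Delta, 8, Lyra, 7), (6, Lyra, 7, Delta, 8), (6, Lyra, 7, Lyra, 7)}
Filtering on title ≠ title2 leaves {(26, Delta, 6, Helix, 9), (26, Delta, 6, Orion, 1), (26, Helix, 9, Delta, 6), (26, Helix, 9, Orion, 1), (26, Orion, 1, Delta, 6), (26, Orion, 1, Helix, 9), (27, Argo, 3, Beta, 4), (27, Argo, 3, Orion, 4), (27, Beta, 4, Argo, 3), (27, Beta, 4, Orion, 4), (27, Orion, 4, Argo, 3), (27, Orion, 4, Beta, 4), (6, Delta, 8, Lyra, 7), (6, Lyra, 7, Delta, 8)}.
Projecting to tid, credits2 (7 duplicate(s) eliminated): {(26, 1), (26, 6), (26, 9), (27, 3), (27, 4), (6, 7), (6, 8)}

{(26, 1), (26, 6), (26, 9), (27, 3), (27, 4), (6, 7), (6, 8)}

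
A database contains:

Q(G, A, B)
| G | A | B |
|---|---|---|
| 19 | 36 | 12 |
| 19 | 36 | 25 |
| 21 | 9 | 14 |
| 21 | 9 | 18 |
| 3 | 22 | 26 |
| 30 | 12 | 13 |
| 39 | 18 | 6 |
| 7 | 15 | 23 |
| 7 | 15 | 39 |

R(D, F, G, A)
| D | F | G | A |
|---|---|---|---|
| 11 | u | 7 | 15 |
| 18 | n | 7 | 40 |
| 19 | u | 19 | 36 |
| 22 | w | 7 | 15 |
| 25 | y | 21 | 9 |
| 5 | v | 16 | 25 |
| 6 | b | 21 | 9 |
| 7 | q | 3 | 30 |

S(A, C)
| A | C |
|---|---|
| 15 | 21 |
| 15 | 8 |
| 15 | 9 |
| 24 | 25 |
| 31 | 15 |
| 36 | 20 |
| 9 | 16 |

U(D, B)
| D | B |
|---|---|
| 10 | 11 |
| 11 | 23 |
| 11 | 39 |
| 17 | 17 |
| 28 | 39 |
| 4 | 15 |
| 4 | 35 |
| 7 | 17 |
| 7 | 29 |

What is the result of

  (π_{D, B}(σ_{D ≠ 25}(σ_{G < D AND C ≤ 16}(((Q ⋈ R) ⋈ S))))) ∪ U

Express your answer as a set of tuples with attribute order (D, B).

Joining Q and R on G, A yields {(19, 36, 12, 19, u), (19, 36, 25, 19, u), (21, 9, 14, 25, y), (21, 9, 14, 6, b), (21, 9, 18, 25, y), (21, 9, 18, 6, b), (7, 15, 23, 11, u), (7, 15, 23, 22, w), (7, 15, 39, 11, u), (7, 15, 39, 22, w)}.
Joining (Q ⋈ R) and S on A yields {(19, 36, 12, 19, u, 20), (19, 36, 25, 19, u, 20), (21, 9, 14, 25, y, 16), (21, 9, 14, 6, b, 16), (21, 9, 18, 25, y, 16), (21, 9, 18, 6, b, 16), (7, 15, 23, 11, u, 21), (7, 15, 23, 11, u, 8), (7, 15, 23, 11, u, 9), (7, 15, 23, 22, w, 21), (7, 15, 23, 22, w, 8), (7, 15, 23, 22, w, 9), (7, 15, 39, 11, u, 21), (7, 15, 39, 11, u, 8), (7, 15, 39, 11, u, 9), (7, 15, 39, 22, w, 21), (7, 15, 39, 22, w, 8), (7, 15, 39, 22, w, 9)}.
σ[G < D AND C ≤ 16]: keep tuples satisfying G < D AND C ≤ 16 → {(21, 9, 14, 25, y, 16), (21, 9, 18, 25, y, 16), (7, 15, 23, 11, u, 8), (7, 15, 23, 11, u, 9), (7, 15, 23, 22, w, 8), (7, 15, 23, 22, w, 9), (7, 15, 39, 11, u, 8), (7, 15, 39, 11, u, 9), (7, 15, 39, 22, w, 8), (7, 15, 39, 22, w, 9)}
σ[D ≠ 25]: keep tuples satisfying D ≠ 25 → {(7, 15, 23, 11, u, 8), (7, 15, 23, 11, u, 9), (7, 15, 23, 22, w, 8), (7, 15, 23, 22, w, 9), (7, 15, 39, 11, u, 8), (7, 15, 39, 11, u, 9), (7, 15, 39, 22, w, 8), (7, 15, 39, 22, w, 9)}
π_{D, B} gives {(11, 23), (11, 39), (22, 23), (22, 39)} (4 duplicate(s) eliminated).
Union: {(11, 23), (11, 39), (22, 23), (22, 39)} with {(10, 11), (11, 23), (11, 39), (17, 17), (28, 39), (4, 15), (4, 35), (7, 17), (7, 29)} → {(10, 11), (11, 23), (11, 39), (17, 17), (22, 23), (22, 39), (28, 39), (4, 15), (4, 35), (7, 17), (7, 29)}

{(10, 11), (11, 23), (11, 39), (17, 17), (22, 23), (22, 39), (28, 39), (4, 15), (4, 35), (7, 17), (7, 29)}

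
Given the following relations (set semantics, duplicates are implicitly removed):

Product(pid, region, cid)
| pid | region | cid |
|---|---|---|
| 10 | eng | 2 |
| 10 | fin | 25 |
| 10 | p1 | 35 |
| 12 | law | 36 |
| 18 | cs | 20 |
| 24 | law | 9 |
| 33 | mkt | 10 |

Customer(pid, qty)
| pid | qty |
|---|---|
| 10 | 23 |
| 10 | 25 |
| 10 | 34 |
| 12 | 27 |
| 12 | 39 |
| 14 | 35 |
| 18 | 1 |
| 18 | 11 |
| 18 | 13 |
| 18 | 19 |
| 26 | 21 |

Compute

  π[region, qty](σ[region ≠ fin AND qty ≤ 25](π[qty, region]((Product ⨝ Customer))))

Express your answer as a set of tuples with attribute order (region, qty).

Natural join on pid: {(10, eng, 2, 23), (10, eng, 2, 25), (10, eng, 2, 34), (10, fin, 25, 23), (10, fin, 25, 25), (10, fin, 25, 34), (10, p1, 35, 23), (10, p1, 35, 25), (10, p1, 35, 34), (12, law, 36, 27), (12, law, 36, 39), (18, cs, 20, 1), (18, cs, 20, 11), (18, cs, 20, 13), (18, cs, 20, 19)}
Keep only column(s) qty, region: {(1, cs), (11, cs), (13, cs), (19, cs), (23, eng), (23, fin), (23, p1), (25, eng), (25, fin), (25, p1), (27, law), (34, eng), (34, fin), (34, p1), (39, law)}
Apply σ_{region ≠ fin AND qty ≤ 25}; surviving tuples: {(1, cs), (11, cs), (13, cs), (19, cs), (23, eng), (23, p1), (25, eng), (25, p1)}
Keep only column(s) region, qty: {(cs, 1), (cs, 11), (cs, 13), (cs, 19), (eng, 23), (eng, 25), (p1, 23), (p1, 25)}

{(cs, 1), (cs, 11), (cs, 13), (cs, 19), (eng, 23), (eng, 25), (p1, 23), (p1, 25)}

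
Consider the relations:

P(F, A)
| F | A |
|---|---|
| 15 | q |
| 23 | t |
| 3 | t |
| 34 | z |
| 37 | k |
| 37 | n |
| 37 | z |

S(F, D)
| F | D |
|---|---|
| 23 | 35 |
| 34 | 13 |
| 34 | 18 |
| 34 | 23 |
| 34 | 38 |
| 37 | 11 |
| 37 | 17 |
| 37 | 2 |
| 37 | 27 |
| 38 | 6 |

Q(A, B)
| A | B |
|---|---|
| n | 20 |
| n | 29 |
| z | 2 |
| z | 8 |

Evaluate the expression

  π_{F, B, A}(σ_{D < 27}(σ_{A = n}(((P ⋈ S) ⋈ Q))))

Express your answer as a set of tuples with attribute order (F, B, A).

Natural join on F: {(23, t, 35), (34, z, 13), (34, z, 18), (34, z, 23), (34, z, 38), (37, k, 11), (37, k, 17), (37, k, 2), (37, k, 27), (37, n, 11), (37, n, 17), (37, n, 2), (37, n, 27), (37, z, 11), (37, z, 17), (37, z, 2), (37, z, 27)}
Natural join on A: {(34, z, 13, 2), (34, z, 13, 8), (34, z, 18, 2), (34, z, 18, 8), (34, z, 23, 2), (34, z, 23, 8), (34, z, 38, 2), (34, z, 38, 8), (37, n, 11, 20), (37, n, 11, 29), (37, n, 17, 20), (37, n, 17, 29), (37, n, 2, 20), (37, n, 2, 29), (37, n, 27, 20), (37, n, 27, 29), (37, z, 11, 2), (37, z, 11, 8), (37, z, 17, 2), (37, z, 17, 8), (37, z, 2, 2), (37, z, 2, 8), (37, z, 27, 2), (37, z, 27, 8)}
Filtering on A = n leaves {(37, n, 11, 20), (37, n, 11, 29), (37, n, 17, 20), (37, n, 17, 29), (37, n, 2, 20), (37, n, 2, 29), (37, n, 27, 20), (37, n, 27, 29)}.
Filtering on D < 27 leaves {(37, n, 11, 20), (37, n, 11, 29), (37, n, 17, 20), (37, n, 17, 29), (37, n, 2, 20), (37, n, 2, 29)}.
π[F, B, A]: project onto (F, B, A) (4 duplicate(s) eliminated) → {(37, 20, n), (37, 29, n)}

{(37, 20, n), (37, 29, n)}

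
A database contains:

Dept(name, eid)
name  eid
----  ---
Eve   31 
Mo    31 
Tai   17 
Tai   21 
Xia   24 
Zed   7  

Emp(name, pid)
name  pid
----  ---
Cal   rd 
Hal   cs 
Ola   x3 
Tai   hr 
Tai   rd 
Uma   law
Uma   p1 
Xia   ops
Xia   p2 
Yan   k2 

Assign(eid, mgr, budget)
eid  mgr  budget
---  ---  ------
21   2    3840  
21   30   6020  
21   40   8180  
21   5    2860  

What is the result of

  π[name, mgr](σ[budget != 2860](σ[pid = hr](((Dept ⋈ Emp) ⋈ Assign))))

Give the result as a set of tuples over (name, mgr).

Dept ⋈ Emp (natural join on name): {(Tai, 17, hr), (Tai, 17, rd), (Tai, 21, hr), (Tai, 21, rd), (Xia, 24, ops), (Xia, 24, p2)}
(Dept ⋈ Emp) ⋈ Assign (natural join on eid): {(Tai, 21, hr, 2, 3840), (Tai, 21, hr, 30, 6020), (Tai, 21, hr, 40, 8180), (Tai, 21, hr, 5, 2860), (Tai, 21, rd, 2, 3840), (Tai, 21, rd, 30, 6020), (Tai, 21, rd, 40, 8180), (Tai, 21, rd, 5, 2860)}
Selection pid = hr: {(Tai, 21, hr, 2, 3840), (Tai, 21, hr, 30, 6020), (Tai, 21, hr, 40, 8180), (Tai, 21, hr, 5, 2860)}
Selection budget != 2860: {(Tai, 21, hr, 2, 3840), (Tai, 21, hr, 30, 6020), (Tai, 21, hr, 40, 8180)}
Keep only column(s) name, mgr: {(Tai, 2), (Tai, 30), (Tai, 40)}

{(Tai, 2), (Tai, 30), (Tai, 40)}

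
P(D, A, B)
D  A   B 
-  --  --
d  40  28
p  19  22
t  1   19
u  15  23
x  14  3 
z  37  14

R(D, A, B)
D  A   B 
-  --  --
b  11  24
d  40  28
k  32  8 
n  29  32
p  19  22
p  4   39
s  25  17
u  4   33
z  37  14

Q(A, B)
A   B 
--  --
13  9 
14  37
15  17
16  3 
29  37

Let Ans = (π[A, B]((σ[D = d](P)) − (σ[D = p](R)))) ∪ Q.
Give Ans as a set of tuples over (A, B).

Selection D = d: {(d, 40, 28)}
Selection D = p: {(p, 19, 22), (p, 4, 39)}
Taking the difference: {(d, 40, 28)}
π[A, B]: project onto (A, B) → {(40, 28)}
Taking the union: {(13, 9), (14, 37), (15, 17), (16, 3), (29, 37), (40, 28)}

{(13, 9), (14, 37), (15, 17), (16, 3), (29, 37), (40, 28)}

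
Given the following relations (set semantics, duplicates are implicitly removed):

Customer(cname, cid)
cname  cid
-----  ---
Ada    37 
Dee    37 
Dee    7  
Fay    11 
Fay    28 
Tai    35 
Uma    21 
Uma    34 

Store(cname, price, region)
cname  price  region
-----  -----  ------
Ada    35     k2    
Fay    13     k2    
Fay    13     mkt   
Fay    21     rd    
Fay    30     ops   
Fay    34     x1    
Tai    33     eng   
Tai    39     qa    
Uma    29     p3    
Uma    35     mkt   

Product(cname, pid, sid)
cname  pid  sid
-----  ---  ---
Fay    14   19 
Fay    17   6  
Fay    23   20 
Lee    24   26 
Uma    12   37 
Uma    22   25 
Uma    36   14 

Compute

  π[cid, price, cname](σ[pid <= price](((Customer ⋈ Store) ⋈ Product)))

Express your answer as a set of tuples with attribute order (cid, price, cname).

{(11, 21, Fay), (11, 30, Fay), (11, 34, Fay), (21, 29, Uma), (21, 35, Uma), (28, 21, Fay), (28, 30, Fay), (28, 34, Fay), (34, 29, Uma), (34, 35, Uma)}

Natural join on cname: {(Ada, 37, 35, k2), (Fay, 11, 13, k2), (Fay, 11, 13, mkt), (Fay, 11, 21, rd), (Fay, 11, 30, ops), (Fay, 11, 34, x1), (Fay, 28, 13, k2), (Fay, 28, 13, mkt), (Fay, 28, 21, rd), (Fay, 28, 30, ops), (Fay, 28, 34, x1), (Tai, 35, 33, eng), (Tai, 35, 39, qa), (Uma, 21, 29, p3), (Uma, 21, 35, mkt), (Uma, 34, 29, p3), (Uma, 34, 35, mkt)}
Natural join on cname: {(Fay, 11, 13, k2, 14, 19), (Fay, 11, 13, k2, 17, 6), (Fay, 11, 13, k2, 23, 20), (Fay, 11, 13, mkt, 14, 19), (Fay, 11, 13, mkt, 17, 6), (Fay, 11, 13, mkt, 23, 20), (Fay, 11, 21, rd, 14, 19), (Fay, 11, 21, rd, 17, 6), (Fay, 11, 21, rd, 23, 20), (Fay, 11, 30, ops, 14, 19), (Fay, 11, 30, ops, 17, 6), (Fay, 11, 30, ops, 23, 20), (Fay, 11, 34, x1, 14, 19), (Fay, 11, 34, x1, 17, 6), (Fay, 11, 34, x1, 23, 20), (Fay, 28, 13, k2, 14, 19), (Fay, 28, 13, k2, 17, 6), (Fay, 28, 13, k2, 23, 20), (Fay, 28, 13, mkt, 14, 19), (Fay, 28, 13, mkt, 17, 6), (Fay, 28, 13, mkt, 23, 20), (Fay, 28, 21, rd, 14, 19), (Fay, 28, 21, rd, 17, 6), (Fay, 28, 21, rd, 23, 20), (Fay, 28, 30, ops, 14, 19), (Fay, 28, 30, ops, 17, 6), (Fay, 28, 30, ops, 23, 20), (Fay, 28, 34, x1, 14, 19), (Fay, 28, 34, x1, 17, 6), (Fay, 28, 34, x1, 23, 20), (Uma, 21, 29, p3, 12, 37), (Uma, 21, 29, p3, 22, 25), (Uma, 21, 29, p3, 36, 14), (Uma, 21, 35, mkt, 12, 37), (Uma, 21, 35, mkt, 22, 25), (Uma, 21, 35, mkt, 36, 14), (Uma, 34, 29, p3, 12, 37), (Uma, 34, 29, p3, 22, 25), (Uma, 34, 29, p3, 36, 14), (Uma, 34, 35, mkt, 12, 37), (Uma, 34, 35, mkt, 22, 25), (Uma, 34, 35, mkt, 36, 14)}
σ[pid <= price]: keep tuples satisfying pid <= price → {(Fay, 11, 21, rd, 14, 19), (Fay, 11, 21, rd, 17, 6), (Fay, 11, 30, ops, 14, 19), (Fay, 11, 30, ops, 17, 6), (Fay, 11, 30, ops, 23, 20), (Fay, 11, 34, x1, 14, 19), (Fay, 11, 34, x1, 17, 6), (Fay, 11, 34, x1, 23, 20), (Fay, 28, 21, rd, 14, 19), (Fay, 28, 21, rd, 17, 6), (Fay, 28, 30, ops, 14, 19), (Fay, 28, 30, ops, 17, 6), (Fay, 28, 30, ops, 23, 20), (Fay, 28, 34, x1, 14, 19), (Fay, 28, 34, x1, 17, 6), (Fay, 28, 34, x1, 23, 20), (Uma, 21, 29, p3, 12, 37), (Uma, 21, 29, p3, 22, 25), (Uma, 21, 35, mkt, 12, 37), (Uma, 21, 35, mkt, 22, 25), (Uma, 34, 29, p3, 12, 37), (Uma, 34, 29, p3, 22, 25), (Uma, 34, 35, mkt, 12, 37), (Uma, 34, 35, mkt, 22, 25)}
Projecting to cid, price, cname (14 duplicate(s) eliminated): {(11, 21, Fay), (11, 30, Fay), (11, 34, Fay), (21, 29, Uma), (21, 35, Uma), (28, 21, Fay), (28, 30, Fay), (28, 34, Fay), (34, 29, Uma), (34, 35, Uma)}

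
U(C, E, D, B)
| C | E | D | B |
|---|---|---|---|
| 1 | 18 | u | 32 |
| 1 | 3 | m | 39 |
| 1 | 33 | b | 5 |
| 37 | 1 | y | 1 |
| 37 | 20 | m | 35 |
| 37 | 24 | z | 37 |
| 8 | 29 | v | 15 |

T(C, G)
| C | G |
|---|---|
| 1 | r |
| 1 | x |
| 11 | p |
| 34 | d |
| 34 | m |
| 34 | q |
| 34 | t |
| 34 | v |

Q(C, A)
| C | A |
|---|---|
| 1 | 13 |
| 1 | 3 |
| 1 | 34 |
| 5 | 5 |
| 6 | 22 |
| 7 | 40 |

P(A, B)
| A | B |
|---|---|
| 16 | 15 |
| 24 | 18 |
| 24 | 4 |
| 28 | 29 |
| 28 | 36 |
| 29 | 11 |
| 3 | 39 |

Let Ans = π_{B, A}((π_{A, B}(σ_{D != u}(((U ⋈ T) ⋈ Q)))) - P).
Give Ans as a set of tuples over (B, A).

{(39, 13), (39, 34), (5, 13), (5, 3), (5, 34)}

Joining U and T on C yields {(1, 18, u, 32, r), (1, 18, u, 32, x), (1, 3, m, 39, r), (1, 3, m, 39, x), (1, 33, b, 5, r), (1, 33, b, 5, x)}.
Joining (U ⋈ T) and Q on C yields {(1, 18, u, 32, r, 13), (1, 18, u, 32, r, 3), (1, 18, u, 32, r, 34), (1, 18, u, 32, x, 13), (1, 18, u, 32, x, 3), (1, 18, u, 32, x, 34), (1, 3, m, 39, r, 13), (1, 3, m, 39, r, 3), (1, 3, m, 39, r, 34), (1, 3, m, 39, x, 13), (1, 3, m, 39, x, 3), (1, 3, m, 39, x, 34), (1, 33, b, 5, r, 13), (1, 33, b, 5, r, 3), (1, 33, b, 5, r, 34), (1, 33, b, 5, x, 13), (1, 33, b, 5, x, 3), (1, 33, b, 5, x, 34)}.
σ[D != u]: keep tuples satisfying D != u → {(1, 3, m, 39, r, 13), (1, 3, m, 39, r, 3), (1, 3, m, 39, r, 34), (1, 3, m, 39, x, 13), (1, 3, m, 39, x, 3), (1, 3, m, 39, x, 34), (1, 33, b, 5, r, 13), (1, 33, b, 5, r, 3), (1, 33, b, 5, r, 34), (1, 33, b, 5, x, 13), (1, 33, b, 5, x, 3), (1, 33, b, 5, x, 34)}
Projecting to A, B (6 duplicate(s) eliminated): {(13, 39), (13, 5), (3, 39), (3, 5), (34, 39), (34, 5)}
Difference: {(13, 39), (13, 5), (3, 39), (3, 5), (34, 39), (34, 5)} with {(16, 15), (24, 18), (24, 4), (28, 29), (28, 36), (29, 11), (3, 39)} → {(13, 39), (13, 5), (3, 5), (34, 39), (34, 5)}
Projecting to B, A: {(39, 13), (39, 34), (5, 13), (5, 3), (5, 34)}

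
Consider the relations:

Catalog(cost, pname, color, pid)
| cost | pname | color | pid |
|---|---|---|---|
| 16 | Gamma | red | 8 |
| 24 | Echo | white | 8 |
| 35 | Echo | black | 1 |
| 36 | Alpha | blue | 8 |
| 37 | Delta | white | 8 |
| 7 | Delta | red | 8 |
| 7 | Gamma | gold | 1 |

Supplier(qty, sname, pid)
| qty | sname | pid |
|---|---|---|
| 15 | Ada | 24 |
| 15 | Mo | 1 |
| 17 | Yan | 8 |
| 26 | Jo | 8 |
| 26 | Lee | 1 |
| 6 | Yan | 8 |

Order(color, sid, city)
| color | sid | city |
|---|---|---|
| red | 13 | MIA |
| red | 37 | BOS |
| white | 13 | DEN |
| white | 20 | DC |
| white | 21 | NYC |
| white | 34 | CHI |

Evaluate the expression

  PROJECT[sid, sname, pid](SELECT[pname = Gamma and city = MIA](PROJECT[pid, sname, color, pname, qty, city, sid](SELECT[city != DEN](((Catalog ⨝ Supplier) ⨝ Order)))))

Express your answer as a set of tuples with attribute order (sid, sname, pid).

{(13, Jo, 8), (13, Yan, 8)}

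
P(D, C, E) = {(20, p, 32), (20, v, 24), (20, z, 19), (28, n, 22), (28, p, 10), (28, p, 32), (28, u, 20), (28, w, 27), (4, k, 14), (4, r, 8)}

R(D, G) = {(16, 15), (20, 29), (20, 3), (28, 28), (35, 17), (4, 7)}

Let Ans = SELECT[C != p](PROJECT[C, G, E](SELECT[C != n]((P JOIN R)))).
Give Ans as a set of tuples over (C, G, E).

Joining P and R on D yields {(20, p, 32, 29), (20, p, 32, 3), (20, v, 24, 29), (20, v, 24, 3), (20, z, 19, 29), (20, z, 19, 3), (28, n, 22, 28), (28, p, 10, 28), (28, p, 32, 28), (28, u, 20, 28), (28, w, 27, 28), (4, k, 14, 7), (4, r, 8, 7)}.
σ[C != n]: keep tuples satisfying C != n → {(20, p, 32, 29), (20, p, 32, 3), (20, v, 24, 29), (20, v, 24, 3), (20, z, 19, 29), (20, z, 19, 3), (28, p, 10, 28), (28, p, 32, 28), (28, u, 20, 28), (28, w, 27, 28), (4, k, 14, 7), (4, r, 8, 7)}
π_{C, G, E} gives {(k, 7, 14), (p, 28, 10), (p, 28, 32), (p, 29, 32), (p, 3, 32), (r, 7, 8), (u, 28, 20), (v, 29, 24), (v, 3, 24), (w, 28, 27), (z, 29, 19), (z, 3, 19)}.
σ[C != p]: keep tuples satisfying C != p → {(k, 7, 14), (r, 7, 8), (u, 28, 20), (v, 29, 24), (v, 3, 24), (w, 28, 27), (z, 29, 19), (z, 3, 19)}

{(k, 7, 14), (r, 7, 8), (u, 28, 20), (v, 29, 24), (v, 3, 24), (w, 28, 27), (z, 29, 19), (z, 3, 19)}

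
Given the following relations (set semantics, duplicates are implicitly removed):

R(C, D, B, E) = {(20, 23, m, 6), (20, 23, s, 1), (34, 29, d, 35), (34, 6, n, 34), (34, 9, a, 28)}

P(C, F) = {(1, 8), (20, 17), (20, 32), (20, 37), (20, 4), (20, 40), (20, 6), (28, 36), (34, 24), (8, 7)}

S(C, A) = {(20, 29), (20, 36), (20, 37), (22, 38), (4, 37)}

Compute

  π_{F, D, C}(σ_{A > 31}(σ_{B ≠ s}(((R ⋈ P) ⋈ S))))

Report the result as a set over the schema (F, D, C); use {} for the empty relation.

{(17, 23, 20), (32, 23, 20), (37, 23, 20), (4, 23, 20), (40, 23, 20), (6, 23, 20)}

Joining R and P on C yields {(20, 23, m, 6, 17), (20, 23, m, 6, 32), (20, 23, m, 6, 37), (20, 23, m, 6, 4), (20, 23, m, 6, 40), (20, 23, m, 6, 6), (20, 23, s, 1, 17), (20, 23, s, 1, 32), (20, 23, s, 1, 37), (20, 23, s, 1, 4), (20, 23, s, 1, 40), (20, 23, s, 1, 6), (34, 29, d, 35, 24), (34, 6, n, 34, 24), (34, 9, a, 28, 24)}.
Joining (R ⋈ P) and S on C yields {(20, 23, m, 6, 17, 29), (20, 23, m, 6, 17, 36), (20, 23, m, 6, 17, 37), (20, 23, m, 6, 32, 29), (20, 23, m, 6, 32, 36), (20, 23, m, 6, 32, 37), (20, 23, m, 6, 37, 29), (20, 23, m, 6, 37, 36), (20, 23, m, 6, 37, 37), (20, 23, m, 6, 4, 29), (20, 23, m, 6, 4, 36), (20, 23, m, 6, 4, 37), (20, 23, m, 6, 40, 29), (20, 23, m, 6, 40, 36), (20, 23, m, 6, 40, 37), (20, 23, m, 6, 6, 29), (20, 23, m, 6, 6, 36), (20, 23, m, 6, 6, 37), (20, 23, s, 1, 17, 29), (20, 23, s, 1, 17, 36), (20, 23, s, 1, 17, 37), (20, 23, s, 1, 32, 29), (20, 23, s, 1, 32, 36), (20, 23, s, 1, 32, 37), (20, 23, s, 1, 37, 29), (20, 23, s, 1, 37, 36), (20, 23, s, 1, 37, 37), (20, 23, s, 1, 4, 29), (20, 23, s, 1, 4, 36), (20, 23, s, 1, 4, 37), (20, 23, s, 1, 40, 29), (20, 23, s, 1, 40, 36), (20, 23, s, 1, 40, 37), (20, 23, s, 1, 6, 29), (20, 23, s, 1, 6, 36), (20, 23, s, 1, 6, 37)}.
Apply σ_{B ≠ s}; surviving tuples: {(20, 23, m, 6, 17, 29), (20, 23, m, 6, 17, 36), (20, 23, m, 6, 17, 37), (20, 23, m, 6, 32, 29), (20, 23, m, 6, 32, 36), (20, 23, m, 6, 32, 37), (20, 23, m, 6, 37, 29), (20, 23, m, 6, 37, 36), (20, 23, m, 6, 37, 37), (20, 23, m, 6, 4, 29), (20, 23, m, 6, 4, 36), (20, 23, m, 6, 4, 37), (20, 23, m, 6, 40, 29), (20, 23, m, 6, 40, 36), (20, 23, m, 6, 40, 37), (20, 23, m, 6, 6, 29), (20, 23, m, 6, 6, 36), (20, 23, m, 6, 6, 37)}
Apply σ_{A > 31}; surviving tuples: {(20, 23, m, 6, 17, 36), (20, 23, m, 6, 17, 37), (20, 23, m, 6, 32, 36), (20, 23, m, 6, 32, 37), (20, 23, m, 6, 37, 36), (20, 23, m, 6, 37, 37), (20, 23, m, 6, 4, 36), (20, 23, m, 6, 4, 37), (20, 23, m, 6, 40, 36), (20, 23, m, 6, 40, 37), (20, 23, m, 6, 6, 36), (20, 23, m, 6, 6, 37)}
π_{F, D, C} gives {(17, 23, 20), (32, 23, 20), (37, 23, 20), (4, 23, 20), (40, 23, 20), (6, 23, 20)} (6 duplicate(s) eliminated).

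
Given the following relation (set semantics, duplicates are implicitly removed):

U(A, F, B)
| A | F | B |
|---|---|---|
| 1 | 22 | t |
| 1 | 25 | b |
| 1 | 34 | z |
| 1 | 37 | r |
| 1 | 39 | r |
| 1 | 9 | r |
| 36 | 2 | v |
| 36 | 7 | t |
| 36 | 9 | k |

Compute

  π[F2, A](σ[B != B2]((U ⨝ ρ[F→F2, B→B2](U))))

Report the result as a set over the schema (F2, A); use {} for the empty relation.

{(2, 36), (22, 1), (25, 1), (34, 1), (37, 1), (39, 1), (7, 36), (9, 1), (9, 36)}

ρ[F→F2, B→B2]: schema becomes (A, F2, B2); tuples unchanged.
Natural join on A: {(1, 22, t, 22, t), (1, 22, t, 25, b), (1, 22, t, 34, z), (1, 22, t, 37, r), (1, 22, t, 39, r), (1, 22, t, 9, r), (1, 25, b, 22, t), (1, 25, b, 25, b), (1, 25, b, 34, z), (1, 25, b, 37, r), (1, 25, b, 39, r), (1, 25, b, 9, r), (1, 34, z, 22, t), (1, 34, z, 25, b), (1, 34, z, 34, z), (1, 34, z, 37, r), (1, 34, z, 39, r), (1, 34, z, 9, r), (1, 37, r, 22, t), (1, 37, r, 25, b), (1, 37, r, 34, z), (1, 37, r, 37, r), (1, 37, r, 39, r), (1, 37, r, 9, r), (1, 39, r, 22, t), (1, 39, r, 25, b), (1, 39, r, 34, z), (1, 39, r, 37, r), (1, 39, r, 39, r), (1, 39, r, 9, r), (1, 9, r, 22, t), (1, 9, r, 25, b), (1, 9, r, 34, z), (1, 9, r, 37, r), (1, 9, r, 39, r), (1, 9, r, 9, r), (36, 2, v, 2, v), (36, 2, v, 7, t), (36, 2, v, 9, k), (36, 7, t, 2, v), (36, 7, t, 7, t), (36, 7, t, 9, k), (36, 9, k, 2, v), (36, 9, k, 7, t), (36, 9, k, 9, k)}
Selection B != B2: {(1, 22, t, 25, b), (1, 22, t, 34, z), (1, 22, t, 37, r), (1, 22, t, 39, r), (1, 22, t, 9, r), (1, 25, b, 22, t), (1, 25, b, 34, z), (1, 25, b, 37, r), (1, 25, b, 39, r), (1, 25, b, 9, r), (1, 34, z, 22, t), (1, 34, z, 25, b), (1, 34, z, 37, r), (1, 34, z, 39, r), (1, 34, z, 9, r), (1, 37, r, 22, t), (1, 37, r, 25, b), (1, 37, r, 34, z), (1, 39, r, 22, t), (1, 39, r, 25, b), (1, 39, r, 34, z), (1, 9, r, 22, t), (1, 9, r, 25, b), (1, 9, r, 34, z), (36, 2, v, 7, t), (36, 2, v, 9, k), (36, 7, t, 2, v), (36, 7, t, 9, k), (36, 9, k, 2, v), (36, 9, k, 7, t)}
π[F2, A]: project onto (F2, A) (21 duplicate(s) eliminated) → {(2, 36), (22, 1), (25, 1), (34, 1), (37, 1), (39, 1), (7, 36), (9, 1), (9, 36)}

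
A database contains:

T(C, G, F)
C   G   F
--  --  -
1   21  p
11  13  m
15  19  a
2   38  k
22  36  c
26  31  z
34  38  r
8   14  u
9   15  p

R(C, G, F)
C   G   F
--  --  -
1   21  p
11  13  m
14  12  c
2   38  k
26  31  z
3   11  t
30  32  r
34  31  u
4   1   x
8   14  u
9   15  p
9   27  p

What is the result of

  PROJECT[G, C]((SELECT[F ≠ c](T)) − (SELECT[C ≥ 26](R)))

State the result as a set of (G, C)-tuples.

{(13, 11), (14, 8), (15, 9), (19, 15), (21, 1), (38, 2), (38, 34)}

σ[F ≠ c]: keep tuples satisfying F ≠ c → {(1, 21, p), (11, 13, m), (15, 19, a), (2, 38, k), (26, 31, z), (34, 38, r), (8, 14, u), (9, 15, p)}
σ[C ≥ 26]: keep tuples satisfying C ≥ 26 → {(26, 31, z), (30, 32, r), (34, 31, u)}
Set difference of the two operands is {(1, 21, p), (11, 13, m), (15, 19, a), (2, 38, k), (34, 38, r), (8, 14, u), (9, 15, p)}.
π_{G, C} gives {(13, 11), (14, 8), (15, 9), (19, 15), (21, 1), (38, 2), (38, 34)}.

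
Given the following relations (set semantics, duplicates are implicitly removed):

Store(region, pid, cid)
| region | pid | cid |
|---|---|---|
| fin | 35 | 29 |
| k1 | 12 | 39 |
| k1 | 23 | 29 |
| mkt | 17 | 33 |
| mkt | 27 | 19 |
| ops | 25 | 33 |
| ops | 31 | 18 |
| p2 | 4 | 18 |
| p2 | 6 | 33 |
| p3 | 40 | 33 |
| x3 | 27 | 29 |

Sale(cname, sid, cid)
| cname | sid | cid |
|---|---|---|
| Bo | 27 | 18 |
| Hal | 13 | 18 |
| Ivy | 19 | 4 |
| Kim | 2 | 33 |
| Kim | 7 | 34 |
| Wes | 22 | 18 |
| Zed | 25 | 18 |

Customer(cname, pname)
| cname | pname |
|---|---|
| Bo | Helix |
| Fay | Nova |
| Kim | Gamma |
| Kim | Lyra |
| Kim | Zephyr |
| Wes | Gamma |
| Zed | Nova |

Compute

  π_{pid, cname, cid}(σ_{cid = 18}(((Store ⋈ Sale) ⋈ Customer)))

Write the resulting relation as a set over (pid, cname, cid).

{(31, Bo, 18), (31, Wes, 18), (31, Zed, 18), (4, Bo, 18), (4, Wes, 18), (4, Zed, 18)}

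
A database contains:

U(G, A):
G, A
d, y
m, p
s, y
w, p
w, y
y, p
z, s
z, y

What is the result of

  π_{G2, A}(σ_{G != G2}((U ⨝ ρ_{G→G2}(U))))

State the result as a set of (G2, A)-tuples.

ρ[G→G2]: schema becomes (G2, A); tuples unchanged.
U ⋈ ρ_{G→G2}(U) (natural join on A): {(d, y, d), (d, y, s), (d, y, w), (d, y, z), (m, p, m), (m, p, w), (m, p, y), (s, y, d), (s, y, s), (s, y, w), (s, y, z), (w, p, m), (w, p, w), (w, p, y), (w, y, d), (w, y, s), (w, y, w), (w, y, z), (y, p, m), (y, p, w), (y, p, y), (z, s, z), (z, y, d), (z, y, s), (z, y, w), (z, y, z)}
Filtering on G != G2 leaves {(d, y, s), (d, y, w), (d, y, z), (m, p, w), (m, p, y), (s, y, d), (s, y, w), (s, y, z), (w, p, m), (w, p, y), (w, y, d), (w, y, s), (w, y, z), (y, p, m), (y, p, w), (z, y, d), (z, y, s), (z, y, w)}.
π_{G2, A} gives {(d, y), (m, p), (s, y), (w, p), (w, y), (y, p), (z, y)} (11 duplicate(s) eliminated).

{(d, y), (m, p), (s, y), (w, p), (w, y), (y, p), (z, y)}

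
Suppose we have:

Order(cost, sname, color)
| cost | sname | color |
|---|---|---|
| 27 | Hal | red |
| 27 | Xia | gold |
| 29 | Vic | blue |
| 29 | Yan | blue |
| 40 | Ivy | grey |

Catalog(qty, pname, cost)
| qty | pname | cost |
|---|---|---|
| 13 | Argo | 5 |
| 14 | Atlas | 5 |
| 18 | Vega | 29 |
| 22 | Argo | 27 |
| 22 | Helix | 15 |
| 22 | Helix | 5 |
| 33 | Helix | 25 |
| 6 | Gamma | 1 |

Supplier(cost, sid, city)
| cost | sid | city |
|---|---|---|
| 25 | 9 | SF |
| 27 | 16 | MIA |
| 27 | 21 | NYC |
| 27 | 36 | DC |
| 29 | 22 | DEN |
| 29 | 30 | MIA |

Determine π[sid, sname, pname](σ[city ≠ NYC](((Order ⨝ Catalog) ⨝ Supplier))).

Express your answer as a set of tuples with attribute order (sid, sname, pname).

{(16, Hal, Argo), (16, Xia, Argo), (22, Vic, Vega), (22, Yan, Vega), (30, Vic, Vega), (30, Yan, Vega), (36, Hal, Argo), (36, Xia, Argo)}

Natural join on cost: {(27, Hal, red, 22, Argo), (27, Xia, gold, 22, Argo), (29, Vic, blue, 18, Vega), (29, Yan, blue, 18, Vega)}
Natural join on cost: {(27, Hal, red, 22, Argo, 16, MIA), (27, Hal, red, 22, Argo, 21, NYC), (27, Hal, red, 22, Argo, 36, DC), (27, Xia, gold, 22, Argo, 16, MIA), (27, Xia, gold, 22, Argo, 21, NYC), (27, Xia, gold, 22, Argo, 36, DC), (29, Vic, blue, 18, Vega, 22, DEN), (29, Vic, blue, 18, Vega, 30, MIA), (29, Yan, blue, 18, Vega, 22, DEN), (29, Yan, blue, 18, Vega, 30, MIA)}
σ[city ≠ NYC]: keep tuples satisfying city ≠ NYC → {(27, Hal, red, 22, Argo, 16, MIA), (27, Hal, red, 22, Argo, 36, DC), (27, Xia, gold, 22, Argo, 16, MIA), (27, Xia, gold, 22, Argo, 36, DC), (29, Vic, blue, 18, Vega, 22, DEN), (29, Vic, blue, 18, Vega, 30, MIA), (29, Yan, blue, 18, Vega, 22, DEN), (29, Yan, blue, 18, Vega, 30, MIA)}
π_{sid, sname, pname} gives {(16, Hal, Argo), (16, Xia, Argo), (22, Vic, Vega), (22, Yan, Vega), (30, Vic, Vega), (30, Yan, Vega), (36, Hal, Argo), (36, Xia, Argo)}.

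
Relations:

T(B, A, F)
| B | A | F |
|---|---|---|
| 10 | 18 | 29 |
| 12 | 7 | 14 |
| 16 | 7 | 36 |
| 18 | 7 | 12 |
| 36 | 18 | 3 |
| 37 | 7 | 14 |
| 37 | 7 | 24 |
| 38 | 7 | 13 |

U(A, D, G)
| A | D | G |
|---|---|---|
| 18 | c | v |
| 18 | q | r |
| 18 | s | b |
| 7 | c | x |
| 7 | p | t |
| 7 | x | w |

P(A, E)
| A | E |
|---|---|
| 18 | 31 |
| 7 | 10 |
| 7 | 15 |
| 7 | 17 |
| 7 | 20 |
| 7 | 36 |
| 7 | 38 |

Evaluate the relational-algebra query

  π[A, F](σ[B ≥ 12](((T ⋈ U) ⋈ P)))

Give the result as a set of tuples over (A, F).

{(18, 3), (7, 12), (7, 13), (7, 14), (7, 24), (7, 36)}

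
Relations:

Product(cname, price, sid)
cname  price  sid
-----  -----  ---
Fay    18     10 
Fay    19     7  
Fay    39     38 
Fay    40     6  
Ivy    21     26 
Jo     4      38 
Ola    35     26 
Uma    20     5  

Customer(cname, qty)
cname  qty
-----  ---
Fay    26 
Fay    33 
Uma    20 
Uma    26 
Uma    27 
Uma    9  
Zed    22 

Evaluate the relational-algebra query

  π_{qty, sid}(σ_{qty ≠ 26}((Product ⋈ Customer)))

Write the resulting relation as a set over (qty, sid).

{(20, 5), (27, 5), (33, 10), (33, 38), (33, 6), (33, 7), (9, 5)}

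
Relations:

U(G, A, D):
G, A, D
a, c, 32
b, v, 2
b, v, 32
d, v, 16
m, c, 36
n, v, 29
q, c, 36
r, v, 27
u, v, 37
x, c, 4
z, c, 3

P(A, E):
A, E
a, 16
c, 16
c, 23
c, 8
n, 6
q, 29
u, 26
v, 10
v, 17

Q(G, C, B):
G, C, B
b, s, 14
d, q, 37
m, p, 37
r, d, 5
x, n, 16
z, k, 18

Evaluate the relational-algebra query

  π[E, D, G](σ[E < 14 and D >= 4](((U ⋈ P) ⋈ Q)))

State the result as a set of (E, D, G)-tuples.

Natural join on A: {(a, c, 32, 16), (a, c, 32, 23), (a, c, 32, 8), (b, v, 2, 10), (b, v, 2, 17), (b, v, 32, 10), (b, v, 32, 17), (d, v, 16, 10), (d, v, 16, 17), (m, c, 36, 16), (m, c, 36, 23), (m, c, 36, 8), (n, v, 29, 10), (n, v, 29, 17), (q, c, 36, 16), (q, c, 36, 23), (q, c, 36, 8), (r, v, 27, 10), (r, v, 27, 17), (u, v, 37, 10), (u, v, 37, 17), (x, c, 4, 16), (x, c, 4, 23), (x, c, 4, 8), (z, c, 3, 16), (z, c, 3, 23), (z, c, 3, 8)}
Natural join on G: {(b, v, 2, 10, s, 14), (b, v, 2, 17, s, 14), (b, v, 32, 10, s, 14), (b, v, 32, 17, s, 14), (d, v, 16, 10, q, 37), (d, v, 16, 17, q, 37), (m, c, 36, 16, p, 37), (m, c, 36, 23, p, 37), (m, c, 36, 8, p, 37), (r, v, 27, 10, d, 5), (r, v, 27, 17, d, 5), (x, c, 4, 16, n, 16), (x, c, 4, 23, n, 16), (x, c, 4, 8, n, 16), (z, c, 3, 16, k, 18), (z, c, 3, 23, k, 18), (z, c, 3, 8, k, 18)}
Apply σ_{E < 14 and D >= 4}; surviving tuples: {(b, v, 32, 10, s, 14), (d, v, 16, 10, q, 37), (m, c, 36, 8, p, 37), (r, v, 27, 10, d, 5), (x, c, 4, 8, n, 16)}
π[E, D, G]: project onto (E, D, G) → {(10, 16, d), (10, 27, r), (10, 32, b), (8, 36, m), (8, 4, x)}

{(10, 16, d), (10, 27, r), (10, 32, b), (8, 36, m), (8, 4, x)}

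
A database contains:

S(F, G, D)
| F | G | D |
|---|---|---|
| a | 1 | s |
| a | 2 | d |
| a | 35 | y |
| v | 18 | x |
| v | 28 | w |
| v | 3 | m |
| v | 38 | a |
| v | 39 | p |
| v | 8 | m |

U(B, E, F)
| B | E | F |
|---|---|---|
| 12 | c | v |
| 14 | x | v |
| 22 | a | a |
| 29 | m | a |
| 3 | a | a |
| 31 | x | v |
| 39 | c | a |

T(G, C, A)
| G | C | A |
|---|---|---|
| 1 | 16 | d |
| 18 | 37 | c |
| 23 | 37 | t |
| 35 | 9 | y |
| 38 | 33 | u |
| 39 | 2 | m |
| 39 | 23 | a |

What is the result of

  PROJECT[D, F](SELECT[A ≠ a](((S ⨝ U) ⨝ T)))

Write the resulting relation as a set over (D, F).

{(a, v), (p, v), (s, a), (x, v), (y, a)}

Natural join on F: {(a, 1, s, 22, a), (a, 1, s, 29, m), (a, 1, s, 3, a), (a, 1, s, 39, c), (a, 2, d, 22, a), (a, 2, d, 29, m), (a, 2, d, 3, a), (a, 2, d, 39, c), (a, 35, y, 22, a), (a, 35, y, 29, m), (a, 35, y, 3, a), (a, 35, y, 39, c), (v, 18, x, 12, c), (v, 18, x, 14, x), (v, 18, x, 31, x), (v, 28, w, 12, c), (v, 28, w, 14, x), (v, 28, w, 31, x), (v, 3, m, 12, c), (v, 3, m, 14, x), (v, 3, m, 31, x), (v, 38, a, 12, c), (v, 38, a, 14, x), (v, 38, a, 31, x), (v, 39, p, 12, c), (v, 39, p, 14, x), (v, 39, p, 31, x), (v, 8, m, 12, c), (v, 8, m, 14, x), (v, 8, m, 31, x)}
Natural join on G: {(a, 1, s, 22, a, 16, d), (a, 1, s, 29, m, 16, d), (a, 1, s, 3, a, 16, d), (a, 1, s, 39, c, 16, d), (a, 35, y, 22, a, 9, y), (a, 35, y, 29, m, 9, y), (a, 35, y, 3, a, 9, y), (a, 35, y, 39, c, 9, y), (v, 18, x, 12, c, 37, c), (v, 18, x, 14, x, 37, c), (v, 18, x, 31, x, 37, c), (v, 38, a, 12, c, 33, u), (v, 38, a, 14, x, 33, u), (v, 38, a, 31, x, 33, u), (v, 39, p, 12, c, 2, m), (v, 39, p, 12, c, 23, a), (v, 39, p, 14, x, 2, m), (v, 39, p, 14, x, 23, a), (v, 39, p, 31, x, 2, m), (v, 39, p, 31, x, 23, a)}
Filtering on A ≠ a leaves {(a, 1, s, 22, a, 16, d), (a, 1, s, 29, m, 16, d), (a, 1, s, 3, a, 16, d), (a, 1, s, 39, c, 16, d), (a, 35, y, 22, a, 9, y), (a, 35, y, 29, m, 9, y), (a, 35, y, 3, a, 9, y), (a, 35, y, 39, c, 9, y), (v, 18, x, 12, c, 37, c), (v, 18, x, 14, x, 37, c), (v, 18, x, 31, x, 37, c), (v, 38, a, 12, c, 33, u), (v, 38, a, 14, x, 33, u), (v, 38, a, 31, x, 33, u), (v, 39, p, 12, c, 2, m), (v, 39, p, 14, x, 2, m), (v, 39, p, 31, x, 2, m)}.
Keep only column(s) D, F (12 duplicate(s) eliminated): {(a, v), (p, v), (s, a), (x, v), (y, a)}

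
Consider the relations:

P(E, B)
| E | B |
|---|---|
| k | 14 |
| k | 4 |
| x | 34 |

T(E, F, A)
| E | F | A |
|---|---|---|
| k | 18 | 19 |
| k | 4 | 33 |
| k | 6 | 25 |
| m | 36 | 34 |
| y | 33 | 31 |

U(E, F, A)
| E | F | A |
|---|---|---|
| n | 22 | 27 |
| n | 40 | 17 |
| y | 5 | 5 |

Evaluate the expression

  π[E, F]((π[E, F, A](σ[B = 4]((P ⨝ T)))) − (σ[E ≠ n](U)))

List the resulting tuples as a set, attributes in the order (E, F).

{(k, 18), (k, 4), (k, 6)}

P ⋈ T (natural join on E): {(k, 14, 18, 19), (k, 14, 4, 33), (k, 14, 6, 25), (k, 4, 18, 19), (k, 4, 4, 33), (k, 4, 6, 25)}
Filtering on B = 4 leaves {(k, 4, 18, 19), (k, 4, 4, 33), (k, 4, 6, 25)}.
π_{E, F, A} gives {(k, 18, 19), (k, 4, 33), (k, 6, 25)}.
Filtering on E ≠ n leaves {(y, 5, 5)}.
Set difference of the two operands is {(k, 18, 19), (k, 4, 33), (k, 6, 25)}.
π_{E, F} gives {(k, 18), (k, 4), (k, 6)}.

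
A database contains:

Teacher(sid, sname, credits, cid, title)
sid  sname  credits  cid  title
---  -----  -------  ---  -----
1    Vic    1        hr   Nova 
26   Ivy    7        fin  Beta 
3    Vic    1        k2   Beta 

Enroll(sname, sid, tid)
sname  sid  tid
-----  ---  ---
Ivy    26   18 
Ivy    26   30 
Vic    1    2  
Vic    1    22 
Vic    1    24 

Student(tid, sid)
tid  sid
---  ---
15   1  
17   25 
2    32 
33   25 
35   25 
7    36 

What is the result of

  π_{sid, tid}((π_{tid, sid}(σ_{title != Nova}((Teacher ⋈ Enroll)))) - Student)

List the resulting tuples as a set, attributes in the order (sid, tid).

{(26, 18), (26, 30)}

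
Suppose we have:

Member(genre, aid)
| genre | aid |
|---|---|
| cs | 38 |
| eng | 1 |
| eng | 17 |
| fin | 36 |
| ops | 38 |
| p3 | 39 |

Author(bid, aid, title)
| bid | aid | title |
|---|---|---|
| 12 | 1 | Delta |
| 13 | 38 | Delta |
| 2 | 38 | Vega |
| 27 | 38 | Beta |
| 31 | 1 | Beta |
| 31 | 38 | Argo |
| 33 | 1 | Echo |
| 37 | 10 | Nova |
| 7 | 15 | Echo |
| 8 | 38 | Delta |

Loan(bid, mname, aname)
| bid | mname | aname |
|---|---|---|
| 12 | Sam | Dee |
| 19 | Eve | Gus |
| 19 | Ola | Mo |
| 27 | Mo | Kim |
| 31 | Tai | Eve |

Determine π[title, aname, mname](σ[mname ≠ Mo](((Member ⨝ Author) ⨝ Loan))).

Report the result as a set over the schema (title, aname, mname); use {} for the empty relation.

{(Argo, Eve, Tai), (Beta, Eve, Tai), (Delta, Dee, Sam)}

Natural join on aid: {(cs, 38, 13, Delta), (cs, 38, 2, Vega), (cs, 38, 27, Beta), (cs, 38, 31, Argo), (cs, 38, 8, Delta), (eng, 1, 12, Delta), (eng, 1, 31, Beta), (eng, 1, 33, Echo), (ops, 38, 13, Delta), (ops, 38, 2, Vega), (ops, 38, 27, Beta), (ops, 38, 31, Argo), (ops, 38, 8, Delta)}
Natural join on bid: {(cs, 38, 27, Beta, Mo, Kim), (cs, 38, 31, Argo, Tai, Eve), (eng, 1, 12, Delta, Sam, Dee), (eng, 1, 31, Beta, Tai, Eve), (ops, 38, 27, Beta, Mo, Kim), (ops, 38, 31, Argo, Tai, Eve)}
Selection mname ≠ Mo: {(cs, 38, 31, Argo, Tai, Eve), (eng, 1, 12, Delta, Sam, Dee), (eng, 1, 31, Beta, Tai, Eve), (ops, 38, 31, Argo, Tai, Eve)}
Keep only column(s) title, aname, mname (1 duplicate(s) eliminated): {(Argo, Eve, Tai), (Beta, Eve, Tai), (Delta, Dee, Sam)}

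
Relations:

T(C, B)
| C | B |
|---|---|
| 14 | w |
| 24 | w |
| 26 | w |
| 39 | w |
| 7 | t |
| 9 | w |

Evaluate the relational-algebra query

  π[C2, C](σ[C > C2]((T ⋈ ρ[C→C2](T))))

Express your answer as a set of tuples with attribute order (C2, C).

{(14, 24), (14, 26), (14, 39), (24, 26), (24, 39), (26, 39), (9, 14), (9, 24), (9, 26), (9, 39)}

ρ[C→C2]: schema becomes (C2, B); tuples unchanged.
Joining T and ρ[C→C2](T) on B yields {(14, w, 14), (14, w, 24), (14, w, 26), (14, w, 39), (14, w, 9), (24, w, 14), (24, w, 24), (24, w, 26), (24, w, 39), (24, w, 9), (26, w, 14), (26, w, 24), (26, w, 26), (26, w, 39), (26, w, 9), (39, w, 14), (39, w, 24), (39, w, 26), (39, w, 39), (39, w, 9), (7, t, 7), (9, w, 14), (9, w, 24), (9, w, 26), (9, w, 39), (9, w, 9)}.
Apply σ_{C > C2}; surviving tuples: {(14, w, 9), (24, w, 14), (24, w, 9), (26, w, 14), (26, w, 24), (26, w, 9), (39, w, 14), (39, w, 24), (39, w, 26), (39, w, 9)}
π[C2, C]: project onto (C2, C) → {(14, 24), (14, 26), (14, 39), (24, 26), (24, 39), (26, 39), (9, 14), (9, 24), (9, 26), (9, 39)}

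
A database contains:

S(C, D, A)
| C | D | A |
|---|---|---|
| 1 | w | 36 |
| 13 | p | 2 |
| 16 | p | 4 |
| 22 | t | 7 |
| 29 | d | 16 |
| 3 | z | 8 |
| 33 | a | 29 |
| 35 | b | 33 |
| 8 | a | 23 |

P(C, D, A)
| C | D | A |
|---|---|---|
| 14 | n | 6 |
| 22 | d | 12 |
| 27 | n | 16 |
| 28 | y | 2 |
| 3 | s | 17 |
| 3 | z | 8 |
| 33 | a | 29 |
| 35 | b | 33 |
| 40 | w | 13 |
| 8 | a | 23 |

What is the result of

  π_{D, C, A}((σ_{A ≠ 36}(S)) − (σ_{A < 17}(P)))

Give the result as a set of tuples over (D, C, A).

{(a, 33, 29), (a, 8, 23), (b, 35, 33), (d, 29, 16), (p, 13, 2), (p, 16, 4), (t, 22, 7)}

Selection A ≠ 36: {(13, p, 2), (16, p, 4), (22, t, 7), (29, d, 16), (3, z, 8), (33, a, 29), (35, b, 33), (8, a, 23)}
Selection A < 17: {(14, n, 6), (22, d, 12), (27, n, 16), (28, y, 2), (3, z, 8), (40, w, 13)}
Taking the difference: {(13, p, 2), (16, p, 4), (22, t, 7), (29, d, 16), (33, a, 29), (35, b, 33), (8, a, 23)}
π[D, C, A]: project onto (D, C, A) → {(a, 33, 29), (a, 8, 23), (b, 35, 33), (d, 29, 16), (p, 13, 2), (p, 16, 4), (t, 22, 7)}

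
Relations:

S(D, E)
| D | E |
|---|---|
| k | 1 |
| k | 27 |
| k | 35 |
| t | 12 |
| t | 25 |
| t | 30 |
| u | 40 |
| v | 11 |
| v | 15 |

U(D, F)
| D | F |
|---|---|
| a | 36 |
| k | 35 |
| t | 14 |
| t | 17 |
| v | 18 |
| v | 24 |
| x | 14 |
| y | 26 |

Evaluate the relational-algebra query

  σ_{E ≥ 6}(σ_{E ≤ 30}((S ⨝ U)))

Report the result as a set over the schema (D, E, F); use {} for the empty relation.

S ⋈ U (natural join on D): {(k, 1, 35), (k, 27, 35), (k, 35, 35), (t, 12, 14), (t, 12, 17), (t, 25, 14), (t, 25, 17), (t, 30, 14), (t, 30, 17), (v, 11, 18), (v, 11, 24), (v, 15, 18), (v, 15, 24)}
Filtering on E ≤ 30 leaves {(k, 1, 35), (k, 27, 35), (t, 12, 14), (t, 12, 17), (t, 25, 14), (t, 25, 17), (t, 30, 14), (t, 30, 17), (v, 11, 18), (v, 11, 24), (v, 15, 18), (v, 15, 24)}.
Filtering on E ≥ 6 leaves {(k, 27, 35), (t, 12, 14), (t, 12, 17), (t, 25, 14), (t, 25, 17), (t, 30, 14), (t, 30, 17), (v, 11, 18), (v, 11, 24), (v, 15, 18), (v, 15, 24)}.

{(k, 27, 35), (t, 12, 14), (t, 12, 17), (t, 25, 14), (t, 25, 17), (t, 30, 14), (t, 30, 17), (v, 11, 18), (v, 11, 24), (v, 15, 18), (v, 15, 24)}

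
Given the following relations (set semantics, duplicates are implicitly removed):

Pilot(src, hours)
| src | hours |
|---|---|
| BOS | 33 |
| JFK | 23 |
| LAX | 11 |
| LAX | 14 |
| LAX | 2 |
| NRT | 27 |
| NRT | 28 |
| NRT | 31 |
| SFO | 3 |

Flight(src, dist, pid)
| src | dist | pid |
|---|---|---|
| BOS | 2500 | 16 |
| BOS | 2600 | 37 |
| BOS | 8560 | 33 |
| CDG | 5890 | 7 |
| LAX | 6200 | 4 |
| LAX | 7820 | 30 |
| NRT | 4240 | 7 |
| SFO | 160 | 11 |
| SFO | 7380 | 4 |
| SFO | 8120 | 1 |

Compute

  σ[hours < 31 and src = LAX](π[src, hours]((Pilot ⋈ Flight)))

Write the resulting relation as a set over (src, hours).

Pilot ⋈ Flight (natural join on src): {(BOS, 33, 2500, 16), (BOS, 33, 2600, 37), (BOS, 33, 8560, 33), (LAX, 11, 6200, 4), (LAX, 11, 7820, 30), (LAX, 14, 6200, 4), (LAX, 14, 7820, 30), (LAX, 2, 6200, 4), (LAX, 2, 7820, 30), (NRT, 27, 4240, 7), (NRT, 28, 4240, 7), (NRT, 31, 4240, 7), (SFO, 3, 160, 11), (SFO, 3, 7380, 4), (SFO, 3, 8120, 1)}
π[src, hours]: project onto (src, hours) (7 duplicate(s) eliminated) → {(BOS, 33), (LAX, 11), (LAX, 14), (LAX, 2), (NRT, 27), (NRT, 28), (NRT, 31), (SFO, 3)}
σ[hours < 31 and src = LAX]: keep tuples satisfying hours < 31 and src = LAX → {(LAX, 11), (LAX, 14), (LAX, 2)}

{(LAX, 11), (LAX, 14), (LAX, 2)}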